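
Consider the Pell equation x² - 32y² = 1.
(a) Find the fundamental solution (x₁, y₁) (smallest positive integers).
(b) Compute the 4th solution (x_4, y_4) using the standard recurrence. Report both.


Step 1: Find the fundamental solution (x₁, y₁) of x² - 32y² = 1.
  Expand √32 as a continued fraction. a₀ = ⌊√32⌋ = 5; iterate m_{k+1} = d_k·a_k − m_k, d_{k+1} = (32 − m_{k+1}²)/d_k, a_{k+1} = ⌊(a₀ + m_{k+1})/d_{k+1}⌋ (starting m₀ = 0, d₀ = 1), with convergents p_k = a_k·p_{k-1} + p_{k-2}, q_k = a_k·q_{k-1} + q_{k-2} (p₋₁ = 1, q₋₁ = 0):
  k = 0: a₀ = 5; p₀/q₀ = 5/1; p₀² − 32·q₀² = 25 − 32 = -7.
  k = 1: m = 5, d = 7, a = ⌊(5 + 5)/7⌋ = 1; p/q = (1·5 + 1)/(1·1 + 0) = 6/1; p² − 32·q² = 36 − 32 = 4.
  k = 2: m = 2, d = 4, a = ⌊(5 + 2)/4⌋ = 1; p/q = (1·6 + 5)/(1·1 + 1) = 11/2; p² − 32·q² = 121 − 128 = -7.
  k = 3: m = 2, d = 7, a = ⌊(5 + 2)/7⌋ = 1; p/q = (1·11 + 6)/(1·2 + 1) = 17/3; p² − 32·q² = 289 − 288 = 1.
  The first convergent with p² − 32·q² = 1 gives the fundamental solution (x₁, y₁) = (17, 3).
Step 2: Apply the recurrence (x_{n+1}, y_{n+1}) = (x₁x_n + 32y₁y_n, x₁y_n + y₁x_n) repeatedly.
  From (x_1, y_1) = (17, 3): x_2 = 17·17 + 32·3·3 = 577; y_2 = 17·3 + 3·17 = 102.
  From (x_2, y_2) = (577, 102): x_3 = 17·577 + 32·3·102 = 19601; y_3 = 17·102 + 3·577 = 3465.
  From (x_3, y_3) = (19601, 3465): x_4 = 17·19601 + 32·3·3465 = 665857; y_4 = 17·3465 + 3·19601 = 117708.
Step 3: Verify x_4² - 32·y_4² = 443365544449 - 443365544448 = 1 (should be 1). ✓

(x_1, y_1) = (17, 3); (x_4, y_4) = (665857, 117708).


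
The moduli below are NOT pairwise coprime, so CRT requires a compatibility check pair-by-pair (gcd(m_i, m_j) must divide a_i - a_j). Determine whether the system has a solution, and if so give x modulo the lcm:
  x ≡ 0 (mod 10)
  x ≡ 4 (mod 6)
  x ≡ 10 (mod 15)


Moduli 10, 6, 15 are not pairwise coprime, so CRT works modulo lcm(m_i) when all pairwise compatibility conditions hold.
Pairwise compatibility: gcd(m_i, m_j) must divide a_i - a_j for every pair.
Merge one congruence at a time:
  Start: x ≡ 0 (mod 10).
  Combine with x ≡ 4 (mod 6): gcd(10, 6) = 2; 4 - 0 = 4, which IS divisible by 2, so compatible.
    Write x = 0 + 10·t and substitute into x ≡ 4 (mod 6): 10·t ≡ 4 − 0 = 4 (mod 6).
    Divide the congruence (and modulus) by g = 2: 5·t ≡ 2 (mod 3).
    Reduce coefficients mod 3: 2·t ≡ 2 (mod 3).
    The inverse of 2 mod 3 is 2 (since 2·2 = 4 = 1·3 + 1), so t ≡ 2·2 = 4 ≡ 1 (mod 3).
    Then x = 0 + 10·1 = 10, valid modulo lcm(10, 6) = 30: x ≡ 10 (mod 30).
  Combine with x ≡ 10 (mod 15): gcd(30, 15) = 15; 10 - 10 = 0, which IS divisible by 15, so compatible.
    Write x = 10 + 30·t and substitute into x ≡ 10 (mod 15): 30·t ≡ 10 − 10 = 0 (mod 15).
    Divide the congruence (and modulus) by g = 15: 2·t ≡ 0 (mod 1).
    Modulo 1 every t works; take t = 0.
    Then x = 10 + 30·0 = 10, valid modulo lcm(30, 15) = 30: x ≡ 10 (mod 30).
Verify: 10 mod 10 = 0, 10 mod 6 = 4, 10 mod 15 = 10.

x ≡ 10 (mod 30).


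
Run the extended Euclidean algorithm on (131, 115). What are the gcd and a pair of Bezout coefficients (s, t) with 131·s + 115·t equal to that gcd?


Euclidean algorithm on (131, 115) — divide until remainder is 0:
  131 = 1 · 115 + 16
  115 = 7 · 16 + 3
  16 = 5 · 3 + 1
  3 = 3 · 1 + 0
gcd(131, 115) = 1.
Track Bezout coefficients alongside the remainders: start with r₀ = 131 = a·1 + b·0 (s = 1, t = 0) and r₁ = 115 = a·0 + b·1 (s = 0, t = 1); each new remainder r_{k+1} = r_{k-1} − q_k·r_k inherits s_{k+1} = s_{k-1} − q_k·s_k, t_{k+1} = t_{k-1} − q_k·t_k, so r_k = a·s_k + b·t_k at every step:
  q = 1: r = 16, s = 1 − 1·0 = 1, t = 0 − 1·1 = -1  (check: 131·1 + 115·(-1) = 16)
  q = 7: r = 3, s = 0 − 7·1 = -7, t = 1 − 7·(-1) = 8  (check: 131·(-7) + 115·8 = 3)
  q = 5: r = 1, s = 1 − 5·(-7) = 36, t = -1 − 5·8 = -41  (check: 131·36 + 115·(-41) = 1)
The row with r = 1 (the gcd) gives the Bezout coefficients s = 36, t = -41.
Result: 131 · (36) + 115 · (-41) = 1.

gcd(131, 115) = 1; s = 36, t = -41 (check: 131·36 + 115·(-41) = 1).


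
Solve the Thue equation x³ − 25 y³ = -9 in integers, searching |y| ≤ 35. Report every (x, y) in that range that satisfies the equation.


The equation is x³ - 25y³ = -9. For fixed y, x³ = 25·y³ − 9, so a solution requires the RHS to be a perfect cube.
Strategy: iterate y from -35 to 35, compute RHS = 25·y³ − 9, and check whether it is a (positive or negative) perfect cube.
Check small values of y:
  y = 0: RHS = -9 is not a perfect cube.
  y = 1: RHS = 16 is not a perfect cube.
  y = -1: RHS = -34 is not a perfect cube.
  y = 2: RHS = 191 is not a perfect cube.
  y = -2: RHS = -209 is not a perfect cube.
  y = 3: RHS = 666 is not a perfect cube.
  y = -3: RHS = -684 is not a perfect cube.
Continuing the search up to |y| = 35 finds no solutions either.
No (x, y) in the scanned range satisfies the equation.

No integer solutions with |y| ≤ 35.


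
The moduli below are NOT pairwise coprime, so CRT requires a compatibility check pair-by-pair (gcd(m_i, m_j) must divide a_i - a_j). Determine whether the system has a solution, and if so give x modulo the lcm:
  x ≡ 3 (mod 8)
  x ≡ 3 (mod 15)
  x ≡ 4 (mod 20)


Moduli 8, 15, 20 are not pairwise coprime, so CRT works modulo lcm(m_i) when all pairwise compatibility conditions hold.
Pairwise compatibility: gcd(m_i, m_j) must divide a_i - a_j for every pair.
Merge one congruence at a time:
  Start: x ≡ 3 (mod 8).
  Combine with x ≡ 3 (mod 15): gcd(8, 15) = 1; 3 - 3 = 0, which IS divisible by 1, so compatible.
    Write x = 3 + 8·t and substitute into x ≡ 3 (mod 15): 8·t ≡ 3 − 3 = 0 (mod 15).
    The inverse of 8 mod 15 is 2 (since 8·2 = 16 = 1·15 + 1), so t ≡ 2·0 = 0 ≡ 0 (mod 15).
    Then x = 3 + 8·0 = 3, valid modulo lcm(8, 15) = 120: x ≡ 3 (mod 120).
  Combine with x ≡ 4 (mod 20): gcd(120, 20) = 20, and 4 - 3 = 1 is NOT divisible by 20.
    ⇒ system is inconsistent (no integer solution).

No solution (the system is inconsistent).


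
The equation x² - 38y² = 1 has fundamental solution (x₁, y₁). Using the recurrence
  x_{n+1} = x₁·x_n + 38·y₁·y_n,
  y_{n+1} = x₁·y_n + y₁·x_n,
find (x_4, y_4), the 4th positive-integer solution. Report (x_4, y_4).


Step 1: Find the fundamental solution (x₁, y₁) of x² - 38y² = 1.
  Expand √38 as a continued fraction. a₀ = ⌊√38⌋ = 6; iterate m_{k+1} = d_k·a_k − m_k, d_{k+1} = (38 − m_{k+1}²)/d_k, a_{k+1} = ⌊(a₀ + m_{k+1})/d_{k+1}⌋ (starting m₀ = 0, d₀ = 1), with convergents p_k = a_k·p_{k-1} + p_{k-2}, q_k = a_k·q_{k-1} + q_{k-2} (p₋₁ = 1, q₋₁ = 0):
  k = 0: a₀ = 6; p₀/q₀ = 6/1; p₀² − 38·q₀² = 36 − 38 = -2.
  k = 1: m = 6, d = 2, a = ⌊(6 + 6)/2⌋ = 6; p/q = (6·6 + 1)/(6·1 + 0) = 37/6; p² − 38·q² = 1369 − 1368 = 1.
  The first convergent with p² − 38·q² = 1 gives the fundamental solution (x₁, y₁) = (37, 6).
Step 2: Apply the recurrence (x_{n+1}, y_{n+1}) = (x₁x_n + 38y₁y_n, x₁y_n + y₁x_n) repeatedly.
  From (x_1, y_1) = (37, 6): x_2 = 37·37 + 38·6·6 = 2737; y_2 = 37·6 + 6·37 = 444.
  From (x_2, y_2) = (2737, 444): x_3 = 37·2737 + 38·6·444 = 202501; y_3 = 37·444 + 6·2737 = 32850.
  From (x_3, y_3) = (202501, 32850): x_4 = 37·202501 + 38·6·32850 = 14982337; y_4 = 37·32850 + 6·202501 = 2430456.
Step 3: Verify x_4² - 38·y_4² = 224470421981569 - 224470421981568 = 1 (should be 1). ✓

(x_1, y_1) = (37, 6); (x_4, y_4) = (14982337, 2430456).


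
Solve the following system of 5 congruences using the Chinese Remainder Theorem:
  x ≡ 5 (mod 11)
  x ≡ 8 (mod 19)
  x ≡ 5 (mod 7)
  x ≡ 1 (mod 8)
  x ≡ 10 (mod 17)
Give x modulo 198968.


Product of moduli M = 11 · 19 · 7 · 8 · 17 = 198968.
Merge one congruence at a time:
  Start: x ≡ 5 (mod 11).
  Combine with x ≡ 8 (mod 19); new modulus lcm = 209.
    Write x = 5 + 11·t and substitute into x ≡ 8 (mod 19): 11·t ≡ 8 − 5 = 3 (mod 19).
    The inverse of 11 mod 19 is 7 (since 11·7 = 77 = 4·19 + 1), so t ≡ 7·3 = 21 ≡ 2 (mod 19).
    Then x = 5 + 11·2 = 27, valid modulo lcm(11, 19) = 209: x ≡ 27 (mod 209).
  Combine with x ≡ 5 (mod 7); new modulus lcm = 1463.
    Write x = 27 + 209·t and substitute into x ≡ 5 (mod 7): 209·t ≡ 5 − 27 = -22 (mod 7).
    Reduce coefficients mod 7: 6·t ≡ 6 (mod 7).
    The inverse of 6 mod 7 is 6 (since 6·6 = 36 = 5·7 + 1), so t ≡ 6·6 = 36 ≡ 1 (mod 7).
    Then x = 27 + 209·1 = 236, valid modulo lcm(209, 7) = 1463: x ≡ 236 (mod 1463).
  Combine with x ≡ 1 (mod 8); new modulus lcm = 11704.
    Write x = 236 + 1463·t and substitute into x ≡ 1 (mod 8): 1463·t ≡ 1 − 236 = -235 (mod 8).
    Reduce coefficients mod 8: 7·t ≡ 5 (mod 8).
    The inverse of 7 mod 8 is 7 (since 7·7 = 49 = 6·8 + 1), so t ≡ 7·5 = 35 ≡ 3 (mod 8).
    Then x = 236 + 1463·3 = 4625, valid modulo lcm(1463, 8) = 11704: x ≡ 4625 (mod 11704).
  Combine with x ≡ 10 (mod 17); new modulus lcm = 198968.
    Write x = 4625 + 11704·t and substitute into x ≡ 10 (mod 17): 11704·t ≡ 10 − 4625 = -4615 (mod 17).
    Reduce coefficients mod 17: 8·t ≡ 9 (mod 17).
    The inverse of 8 mod 17 is 15 (since 8·15 = 120 = 7·17 + 1), so t ≡ 15·9 = 135 ≡ 16 (mod 17).
    Then x = 4625 + 11704·16 = 191889, valid modulo lcm(11704, 17) = 198968: x ≡ 191889 (mod 198968).
Verify against each original: 191889 mod 11 = 5, 191889 mod 19 = 8, 191889 mod 7 = 5, 191889 mod 8 = 1, 191889 mod 17 = 10.

x ≡ 191889 (mod 198968).


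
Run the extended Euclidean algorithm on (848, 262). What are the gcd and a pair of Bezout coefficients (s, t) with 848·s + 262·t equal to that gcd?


Euclidean algorithm on (848, 262) — divide until remainder is 0:
  848 = 3 · 262 + 62
  262 = 4 · 62 + 14
  62 = 4 · 14 + 6
  14 = 2 · 6 + 2
  6 = 3 · 2 + 0
gcd(848, 262) = 2.
Track Bezout coefficients alongside the remainders: start with r₀ = 848 = a·1 + b·0 (s = 1, t = 0) and r₁ = 262 = a·0 + b·1 (s = 0, t = 1); each new remainder r_{k+1} = r_{k-1} − q_k·r_k inherits s_{k+1} = s_{k-1} − q_k·s_k, t_{k+1} = t_{k-1} − q_k·t_k, so r_k = a·s_k + b·t_k at every step:
  q = 3: r = 62, s = 1 − 3·0 = 1, t = 0 − 3·1 = -3  (check: 848·1 + 262·(-3) = 62)
  q = 4: r = 14, s = 0 − 4·1 = -4, t = 1 − 4·(-3) = 13  (check: 848·(-4) + 262·13 = 14)
  q = 4: r = 6, s = 1 − 4·(-4) = 17, t = -3 − 4·13 = -55  (check: 848·17 + 262·(-55) = 6)
  q = 2: r = 2, s = -4 − 2·17 = -38, t = 13 − 2·(-55) = 123  (check: 848·(-38) + 262·123 = 2)
The row with r = 2 (the gcd) gives the Bezout coefficients s = -38, t = 123.
Result: 848 · (-38) + 262 · (123) = 2.

gcd(848, 262) = 2; s = -38, t = 123 (check: 848·(-38) + 262·123 = 2).


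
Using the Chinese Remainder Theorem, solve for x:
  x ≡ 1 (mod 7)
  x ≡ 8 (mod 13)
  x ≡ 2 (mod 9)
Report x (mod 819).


Moduli 7, 13, 9 are pairwise coprime; by CRT there is a unique solution modulo M = 7 · 13 · 9 = 819.
Solve pairwise, accumulating the modulus:
  Start with x ≡ 1 (mod 7).
  Combine with x ≡ 8 (mod 13): since gcd(7, 13) = 1, we get a unique residue mod 91.
    Write x = 1 + 7·t and substitute into x ≡ 8 (mod 13): 7·t ≡ 8 − 1 = 7 (mod 13).
    The inverse of 7 mod 13 is 2 (since 7·2 = 14 = 1·13 + 1), so t ≡ 2·7 = 14 ≡ 1 (mod 13).
    Then x = 1 + 7·1 = 8, valid modulo lcm(7, 13) = 91: x ≡ 8 (mod 91).
  Combine with x ≡ 2 (mod 9): since gcd(91, 9) = 1, we get a unique residue mod 819.
    Write x = 8 + 91·t and substitute into x ≡ 2 (mod 9): 91·t ≡ 2 − 8 = -6 (mod 9).
    Reduce coefficients mod 9: 1·t ≡ 3 (mod 9).
    So t ≡ 3 (mod 9).
    Then x = 8 + 91·3 = 281, valid modulo lcm(91, 9) = 819: x ≡ 281 (mod 819).
Verify: 281 mod 7 = 1 ✓, 281 mod 13 = 8 ✓, 281 mod 9 = 2 ✓.

x ≡ 281 (mod 819).


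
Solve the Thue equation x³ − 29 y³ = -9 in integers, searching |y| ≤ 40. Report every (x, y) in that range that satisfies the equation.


The equation is x³ - 29y³ = -9. For fixed y, x³ = 29·y³ − 9, so a solution requires the RHS to be a perfect cube.
Strategy: iterate y from -40 to 40, compute RHS = 29·y³ − 9, and check whether it is a (positive or negative) perfect cube.
Check small values of y:
  y = 0: RHS = -9 is not a perfect cube.
  y = 1: RHS = 20 is not a perfect cube.
  y = -1: RHS = -38 is not a perfect cube.
  y = 2: RHS = 223 is not a perfect cube.
  y = -2: RHS = -241 is not a perfect cube.
  y = 3: RHS = 774 is not a perfect cube.
  y = -3: RHS = -792 is not a perfect cube.
Continuing the search up to |y| = 40 finds no solutions either.
No (x, y) in the scanned range satisfies the equation.

No integer solutions with |y| ≤ 40.


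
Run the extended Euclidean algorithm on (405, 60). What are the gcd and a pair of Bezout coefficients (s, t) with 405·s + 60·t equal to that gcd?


Euclidean algorithm on (405, 60) — divide until remainder is 0:
  405 = 6 · 60 + 45
  60 = 1 · 45 + 15
  45 = 3 · 15 + 0
gcd(405, 60) = 15.
Track Bezout coefficients alongside the remainders: start with r₀ = 405 = a·1 + b·0 (s = 1, t = 0) and r₁ = 60 = a·0 + b·1 (s = 0, t = 1); each new remainder r_{k+1} = r_{k-1} − q_k·r_k inherits s_{k+1} = s_{k-1} − q_k·s_k, t_{k+1} = t_{k-1} − q_k·t_k, so r_k = a·s_k + b·t_k at every step:
  q = 6: r = 45, s = 1 − 6·0 = 1, t = 0 − 6·1 = -6  (check: 405·1 + 60·(-6) = 45)
  q = 1: r = 15, s = 0 − 1·1 = -1, t = 1 − 1·(-6) = 7  (check: 405·(-1) + 60·7 = 15)
The row with r = 15 (the gcd) gives the Bezout coefficients s = -1, t = 7.
Result: 405 · (-1) + 60 · (7) = 15.

gcd(405, 60) = 15; s = -1, t = 7 (check: 405·(-1) + 60·7 = 15).


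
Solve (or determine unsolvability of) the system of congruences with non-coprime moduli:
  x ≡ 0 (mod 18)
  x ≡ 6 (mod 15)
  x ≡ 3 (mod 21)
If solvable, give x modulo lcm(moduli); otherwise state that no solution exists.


Moduli 18, 15, 21 are not pairwise coprime, so CRT works modulo lcm(m_i) when all pairwise compatibility conditions hold.
Pairwise compatibility: gcd(m_i, m_j) must divide a_i - a_j for every pair.
Merge one congruence at a time:
  Start: x ≡ 0 (mod 18).
  Combine with x ≡ 6 (mod 15): gcd(18, 15) = 3; 6 - 0 = 6, which IS divisible by 3, so compatible.
    Write x = 0 + 18·t and substitute into x ≡ 6 (mod 15): 18·t ≡ 6 − 0 = 6 (mod 15).
    Divide the congruence (and modulus) by g = 3: 6·t ≡ 2 (mod 5).
    Reduce coefficients mod 5: 1·t ≡ 2 (mod 5).
    So t ≡ 2 (mod 5).
    Then x = 0 + 18·2 = 36, valid modulo lcm(18, 15) = 90: x ≡ 36 (mod 90).
  Combine with x ≡ 3 (mod 21): gcd(90, 21) = 3; 3 - 36 = -33, which IS divisible by 3, so compatible.
    Write x = 36 + 90·t and substitute into x ≡ 3 (mod 21): 90·t ≡ 3 − 36 = -33 (mod 21).
    Divide the congruence (and modulus) by g = 3: 30·t ≡ -11 (mod 7).
    Reduce coefficients mod 7: 2·t ≡ 3 (mod 7).
    The inverse of 2 mod 7 is 4 (since 2·4 = 8 = 1·7 + 1), so t ≡ 4·3 = 12 ≡ 5 (mod 7).
    Then x = 36 + 90·5 = 486, valid modulo lcm(90, 21) = 630: x ≡ 486 (mod 630).
Verify: 486 mod 18 = 0, 486 mod 15 = 6, 486 mod 21 = 3.

x ≡ 486 (mod 630).


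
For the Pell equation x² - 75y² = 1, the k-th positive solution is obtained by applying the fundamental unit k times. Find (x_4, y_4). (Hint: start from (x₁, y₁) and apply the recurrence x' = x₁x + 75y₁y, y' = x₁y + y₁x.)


Step 1: Find the fundamental solution (x₁, y₁) of x² - 75y² = 1.
  Expand √75 as a continued fraction. a₀ = ⌊√75⌋ = 8; iterate m_{k+1} = d_k·a_k − m_k, d_{k+1} = (75 − m_{k+1}²)/d_k, a_{k+1} = ⌊(a₀ + m_{k+1})/d_{k+1}⌋ (starting m₀ = 0, d₀ = 1), with convergents p_k = a_k·p_{k-1} + p_{k-2}, q_k = a_k·q_{k-1} + q_{k-2} (p₋₁ = 1, q₋₁ = 0):
  k = 0: a₀ = 8; p₀/q₀ = 8/1; p₀² − 75·q₀² = 64 − 75 = -11.
  k = 1: m = 8, d = 11, a = ⌊(8 + 8)/11⌋ = 1; p/q = (1·8 + 1)/(1·1 + 0) = 9/1; p² − 75·q² = 81 − 75 = 6.
  k = 2: m = 3, d = 6, a = ⌊(8 + 3)/6⌋ = 1; p/q = (1·9 + 8)/(1·1 + 1) = 17/2; p² − 75·q² = 289 − 300 = -11.
  k = 3: m = 3, d = 11, a = ⌊(8 + 3)/11⌋ = 1; p/q = (1·17 + 9)/(1·2 + 1) = 26/3; p² − 75·q² = 676 − 675 = 1.
  The first convergent with p² − 75·q² = 1 gives the fundamental solution (x₁, y₁) = (26, 3).
Step 2: Apply the recurrence (x_{n+1}, y_{n+1}) = (x₁x_n + 75y₁y_n, x₁y_n + y₁x_n) repeatedly.
  From (x_1, y_1) = (26, 3): x_2 = 26·26 + 75·3·3 = 1351; y_2 = 26·3 + 3·26 = 156.
  From (x_2, y_2) = (1351, 156): x_3 = 26·1351 + 75·3·156 = 70226; y_3 = 26·156 + 3·1351 = 8109.
  From (x_3, y_3) = (70226, 8109): x_4 = 26·70226 + 75·3·8109 = 3650401; y_4 = 26·8109 + 3·70226 = 421512.
Step 3: Verify x_4² - 75·y_4² = 13325427460801 - 13325427460800 = 1 (should be 1). ✓

(x_1, y_1) = (26, 3); (x_4, y_4) = (3650401, 421512).


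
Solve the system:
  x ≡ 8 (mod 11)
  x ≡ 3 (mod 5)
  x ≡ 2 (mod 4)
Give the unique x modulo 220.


Moduli 11, 5, 4 are pairwise coprime; by CRT there is a unique solution modulo M = 11 · 5 · 4 = 220.
Solve pairwise, accumulating the modulus:
  Start with x ≡ 8 (mod 11).
  Combine with x ≡ 3 (mod 5): since gcd(11, 5) = 1, we get a unique residue mod 55.
    Write x = 8 + 11·t and substitute into x ≡ 3 (mod 5): 11·t ≡ 3 − 8 = -5 (mod 5).
    Reduce coefficients mod 5: 1·t ≡ 0 (mod 5).
    So t ≡ 0 (mod 5).
    Then x = 8 + 11·0 = 8, valid modulo lcm(11, 5) = 55: x ≡ 8 (mod 55).
  Combine with x ≡ 2 (mod 4): since gcd(55, 4) = 1, we get a unique residue mod 220.
    Write x = 8 + 55·t and substitute into x ≡ 2 (mod 4): 55·t ≡ 2 − 8 = -6 (mod 4).
    Reduce coefficients mod 4: 3·t ≡ 2 (mod 4).
    The inverse of 3 mod 4 is 3 (since 3·3 = 9 = 2·4 + 1), so t ≡ 3·2 = 6 ≡ 2 (mod 4).
    Then x = 8 + 55·2 = 118, valid modulo lcm(55, 4) = 220: x ≡ 118 (mod 220).
Verify: 118 mod 11 = 8 ✓, 118 mod 5 = 3 ✓, 118 mod 4 = 2 ✓.

x ≡ 118 (mod 220).


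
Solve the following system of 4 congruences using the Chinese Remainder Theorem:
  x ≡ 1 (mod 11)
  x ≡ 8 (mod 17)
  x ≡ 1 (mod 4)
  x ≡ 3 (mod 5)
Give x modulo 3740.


Product of moduli M = 11 · 17 · 4 · 5 = 3740.
Merge one congruence at a time:
  Start: x ≡ 1 (mod 11).
  Combine with x ≡ 8 (mod 17); new modulus lcm = 187.
    Write x = 1 + 11·t and substitute into x ≡ 8 (mod 17): 11·t ≡ 8 − 1 = 7 (mod 17).
    The inverse of 11 mod 17 is 14 (since 11·14 = 154 = 9·17 + 1), so t ≡ 14·7 = 98 ≡ 13 (mod 17).
    Then x = 1 + 11·13 = 144, valid modulo lcm(11, 17) = 187: x ≡ 144 (mod 187).
  Combine with x ≡ 1 (mod 4); new modulus lcm = 748.
    Write x = 144 + 187·t and substitute into x ≡ 1 (mod 4): 187·t ≡ 1 − 144 = -143 (mod 4).
    Reduce coefficients mod 4: 3·t ≡ 1 (mod 4).
    The inverse of 3 mod 4 is 3 (since 3·3 = 9 = 2·4 + 1), so t ≡ 3·1 = 3 ≡ 3 (mod 4).
    Then x = 144 + 187·3 = 705, valid modulo lcm(187, 4) = 748: x ≡ 705 (mod 748).
  Combine with x ≡ 3 (mod 5); new modulus lcm = 3740.
    Write x = 705 + 748·t and substitute into x ≡ 3 (mod 5): 748·t ≡ 3 − 705 = -702 (mod 5).
    Reduce coefficients mod 5: 3·t ≡ 3 (mod 5).
    The inverse of 3 mod 5 is 2 (since 3·2 = 6 = 1·5 + 1), so t ≡ 2·3 = 6 ≡ 1 (mod 5).
    Then x = 705 + 748·1 = 1453, valid modulo lcm(748, 5) = 3740: x ≡ 1453 (mod 3740).
Verify against each original: 1453 mod 11 = 1, 1453 mod 17 = 8, 1453 mod 4 = 1, 1453 mod 5 = 3.

x ≡ 1453 (mod 3740).


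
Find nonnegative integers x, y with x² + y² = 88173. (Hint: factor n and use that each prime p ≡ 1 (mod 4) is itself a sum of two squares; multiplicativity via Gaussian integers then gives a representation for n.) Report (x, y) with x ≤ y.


Step 1: Factor n = 88173 = 3^2 · 97 · 101.
Step 2: Check the mod-4 condition on each prime factor: 3 ≡ 3 (mod 4), exponent 2 (must be even); 97 ≡ 1 (mod 4), exponent 1; 101 ≡ 1 (mod 4), exponent 1.
All primes ≡ 3 (mod 4) appear to even exponent (or don't appear), so by the two-squares theorem n IS expressible as a sum of two squares.
Step 3: Build a representation. Group n = k² · m with k = 3 and m = 97 · 101 = 9797 (a product of primes ≡ 1 (mod 4)); a representation of m scales to one of n via (k·x)² + (k·y)² = k²(x² + y²). Each prime p ≡ 1 (mod 4) is itself a sum of two squares; find a² by testing p − a² for a perfect square:
  97: 97 − 1² = 96, 97 − 2² = 93, 97 − 3² = 88, 97 − 4² = 81 = 9² ⇒ 97 = 4² + 9².
  101: 101 − 1² = 100 = 10² ⇒ 101 = 1² + 10².
  Combine using the Brahmagupta–Fibonacci identity (a² + b²)(c² + d²) = (ac − bd)² + (ad + bc)² = (ac + bd)² + (ad − bc)²:
  97 · 101 = 9797: from (4² + 9²)(1² + 10²), take (4·1 − 9·10, 4·10 + 9·1) = (4 − 90, 40 + 9) = (-86, 49); dropping signs (only squares matter) gives (86, 49); check 86² + 49² = 7396 + 2401 = 9797 ✓.
  Scale by k = 3: (3·86, 3·49) = (258, 147).
Step 4: Order so x ≤ y and verify: 147² + 258² = 21609 + 66564 = 88173 = n. ✓

n = 88173 = 147² + 258² (one valid representation with x ≤ y).


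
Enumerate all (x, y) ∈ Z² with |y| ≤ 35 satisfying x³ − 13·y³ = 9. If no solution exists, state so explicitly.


The equation is x³ - 13y³ = 9. For fixed y, x³ = 13·y³ + 9, so a solution requires the RHS to be a perfect cube.
Strategy: iterate y from -35 to 35, compute RHS = 13·y³ + 9, and check whether it is a (positive or negative) perfect cube.
Check small values of y:
  y = 0: RHS = 9 is not a perfect cube.
  y = 1: RHS = 22 is not a perfect cube.
  y = -1: RHS = -4 is not a perfect cube.
  y = 2: RHS = 113 is not a perfect cube.
  y = -2: RHS = -95 is not a perfect cube.
  y = 3: RHS = 360 is not a perfect cube.
  y = -3: RHS = -342 is not a perfect cube.
Continuing the search up to |y| = 35 finds no solutions either.
No (x, y) in the scanned range satisfies the equation.

No integer solutions with |y| ≤ 35.


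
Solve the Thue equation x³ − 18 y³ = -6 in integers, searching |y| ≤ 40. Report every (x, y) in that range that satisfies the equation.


The equation is x³ - 18y³ = -6. For fixed y, x³ = 18·y³ − 6, so a solution requires the RHS to be a perfect cube.
Strategy: iterate y from -40 to 40, compute RHS = 18·y³ − 6, and check whether it is a (positive or negative) perfect cube.
Check small values of y:
  y = 0: RHS = -6 is not a perfect cube.
  y = 1: RHS = 12 is not a perfect cube.
  y = -1: RHS = -24 is not a perfect cube.
  y = 2: RHS = 138 is not a perfect cube.
  y = -2: RHS = -150 is not a perfect cube.
  y = 3: RHS = 480 is not a perfect cube.
  y = -3: RHS = -492 is not a perfect cube.
Continuing the search up to |y| = 40 finds no solutions either.
No (x, y) in the scanned range satisfies the equation.

No integer solutions with |y| ≤ 40.


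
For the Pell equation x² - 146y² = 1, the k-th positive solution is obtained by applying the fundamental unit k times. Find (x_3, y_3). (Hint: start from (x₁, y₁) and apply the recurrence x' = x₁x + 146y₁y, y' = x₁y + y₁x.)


Step 1: Find the fundamental solution (x₁, y₁) of x² - 146y² = 1.
  Expand √146 as a continued fraction. a₀ = ⌊√146⌋ = 12; iterate m_{k+1} = d_k·a_k − m_k, d_{k+1} = (146 − m_{k+1}²)/d_k, a_{k+1} = ⌊(a₀ + m_{k+1})/d_{k+1}⌋ (starting m₀ = 0, d₀ = 1), with convergents p_k = a_k·p_{k-1} + p_{k-2}, q_k = a_k·q_{k-1} + q_{k-2} (p₋₁ = 1, q₋₁ = 0):
  k = 0: a₀ = 12; p₀/q₀ = 12/1; p₀² − 146·q₀² = 144 − 146 = -2.
  k = 1: m = 12, d = 2, a = ⌊(12 + 12)/2⌋ = 12; p/q = (12·12 + 1)/(12·1 + 0) = 145/12; p² − 146·q² = 21025 − 21024 = 1.
  The first convergent with p² − 146·q² = 1 gives the fundamental solution (x₁, y₁) = (145, 12).
Step 2: Apply the recurrence (x_{n+1}, y_{n+1}) = (x₁x_n + 146y₁y_n, x₁y_n + y₁x_n) repeatedly.
  From (x_1, y_1) = (145, 12): x_2 = 145·145 + 146·12·12 = 42049; y_2 = 145·12 + 12·145 = 3480.
  From (x_2, y_2) = (42049, 3480): x_3 = 145·42049 + 146·12·3480 = 12194065; y_3 = 145·3480 + 12·42049 = 1009188.
Step 3: Verify x_3² - 146·y_3² = 148695221224225 - 148695221224224 = 1 (should be 1). ✓

(x_1, y_1) = (145, 12); (x_3, y_3) = (12194065, 1009188).


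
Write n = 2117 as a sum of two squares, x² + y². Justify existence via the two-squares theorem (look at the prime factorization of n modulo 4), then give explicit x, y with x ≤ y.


Step 1: Factor n = 2117 = 29 · 73.
Step 2: Check the mod-4 condition on each prime factor: 29 ≡ 1 (mod 4), exponent 1; 73 ≡ 1 (mod 4), exponent 1.
All primes ≡ 3 (mod 4) appear to even exponent (or don't appear), so by the two-squares theorem n IS expressible as a sum of two squares.
Step 3: Build a representation. Here n = 29 · 73 is a product of primes ≡ 1 (mod 4). Each prime p ≡ 1 (mod 4) is itself a sum of two squares; find a² by testing p − a² for a perfect square:
  29: 29 − 1² = 28, 29 − 2² = 25 = 5² ⇒ 29 = 2² + 5².
  73: 73 − 1² = 72, 73 − 2² = 69, 73 − 3² = 64 = 8² ⇒ 73 = 3² + 8².
  Combine using the Brahmagupta–Fibonacci identity (a² + b²)(c² + d²) = (ac − bd)² + (ad + bc)² = (ac + bd)² + (ad − bc)²:
  29 · 73 = 2117: from (2² + 5²)(3² + 8²), take (2·3 − 5·8, 2·8 + 5·3) = (6 − 40, 16 + 15) = (-34, 31); dropping signs (only squares matter) gives (34, 31); check 34² + 31² = 1156 + 961 = 2117 ✓.
Step 4: Order so x ≤ y and verify: 31² + 34² = 961 + 1156 = 2117 = n. ✓

n = 2117 = 31² + 34² (one valid representation with x ≤ y).


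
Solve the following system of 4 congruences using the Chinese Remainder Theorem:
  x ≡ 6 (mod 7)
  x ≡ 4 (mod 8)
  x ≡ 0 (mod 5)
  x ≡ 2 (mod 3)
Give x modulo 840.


Product of moduli M = 7 · 8 · 5 · 3 = 840.
Merge one congruence at a time:
  Start: x ≡ 6 (mod 7).
  Combine with x ≡ 4 (mod 8); new modulus lcm = 56.
    Write x = 6 + 7·t and substitute into x ≡ 4 (mod 8): 7·t ≡ 4 − 6 = -2 (mod 8).
    Reduce coefficients mod 8: 7·t ≡ 6 (mod 8).
    The inverse of 7 mod 8 is 7 (since 7·7 = 49 = 6·8 + 1), so t ≡ 7·6 = 42 ≡ 2 (mod 8).
    Then x = 6 + 7·2 = 20, valid modulo lcm(7, 8) = 56: x ≡ 20 (mod 56).
  Combine with x ≡ 0 (mod 5); new modulus lcm = 280.
    Write x = 20 + 56·t and substitute into x ≡ 0 (mod 5): 56·t ≡ 0 − 20 = -20 (mod 5).
    Reduce coefficients mod 5: 1·t ≡ 0 (mod 5).
    So t ≡ 0 (mod 5).
    Then x = 20 + 56·0 = 20, valid modulo lcm(56, 5) = 280: x ≡ 20 (mod 280).
  Combine with x ≡ 2 (mod 3); new modulus lcm = 840.
    Write x = 20 + 280·t and substitute into x ≡ 2 (mod 3): 280·t ≡ 2 − 20 = -18 (mod 3).
    Reduce coefficients mod 3: 1·t ≡ 0 (mod 3).
    So t ≡ 0 (mod 3).
    Then x = 20 + 280·0 = 20, valid modulo lcm(280, 3) = 840: x ≡ 20 (mod 840).
Verify against each original: 20 mod 7 = 6, 20 mod 8 = 4, 20 mod 5 = 0, 20 mod 3 = 2.

x ≡ 20 (mod 840).


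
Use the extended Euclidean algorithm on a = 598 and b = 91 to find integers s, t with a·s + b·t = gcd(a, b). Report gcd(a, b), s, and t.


Euclidean algorithm on (598, 91) — divide until remainder is 0:
  598 = 6 · 91 + 52
  91 = 1 · 52 + 39
  52 = 1 · 39 + 13
  39 = 3 · 13 + 0
gcd(598, 91) = 13.
Track Bezout coefficients alongside the remainders: start with r₀ = 598 = a·1 + b·0 (s = 1, t = 0) and r₁ = 91 = a·0 + b·1 (s = 0, t = 1); each new remainder r_{k+1} = r_{k-1} − q_k·r_k inherits s_{k+1} = s_{k-1} − q_k·s_k, t_{k+1} = t_{k-1} − q_k·t_k, so r_k = a·s_k + b·t_k at every step:
  q = 6: r = 52, s = 1 − 6·0 = 1, t = 0 − 6·1 = -6  (check: 598·1 + 91·(-6) = 52)
  q = 1: r = 39, s = 0 − 1·1 = -1, t = 1 − 1·(-6) = 7  (check: 598·(-1) + 91·7 = 39)
  q = 1: r = 13, s = 1 − 1·(-1) = 2, t = -6 − 1·7 = -13  (check: 598·2 + 91·(-13) = 13)
The row with r = 13 (the gcd) gives the Bezout coefficients s = 2, t = -13.
Result: 598 · (2) + 91 · (-13) = 13.

gcd(598, 91) = 13; s = 2, t = -13 (check: 598·2 + 91·(-13) = 13).


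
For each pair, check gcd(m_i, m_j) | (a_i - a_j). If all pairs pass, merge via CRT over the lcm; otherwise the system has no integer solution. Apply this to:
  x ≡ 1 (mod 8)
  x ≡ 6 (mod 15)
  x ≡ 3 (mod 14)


Moduli 8, 15, 14 are not pairwise coprime, so CRT works modulo lcm(m_i) when all pairwise compatibility conditions hold.
Pairwise compatibility: gcd(m_i, m_j) must divide a_i - a_j for every pair.
Merge one congruence at a time:
  Start: x ≡ 1 (mod 8).
  Combine with x ≡ 6 (mod 15): gcd(8, 15) = 1; 6 - 1 = 5, which IS divisible by 1, so compatible.
    Write x = 1 + 8·t and substitute into x ≡ 6 (mod 15): 8·t ≡ 6 − 1 = 5 (mod 15).
    The inverse of 8 mod 15 is 2 (since 8·2 = 16 = 1·15 + 1), so t ≡ 2·5 = 10 ≡ 10 (mod 15).
    Then x = 1 + 8·10 = 81, valid modulo lcm(8, 15) = 120: x ≡ 81 (mod 120).
  Combine with x ≡ 3 (mod 14): gcd(120, 14) = 2; 3 - 81 = -78, which IS divisible by 2, so compatible.
    Write x = 81 + 120·t and substitute into x ≡ 3 (mod 14): 120·t ≡ 3 − 81 = -78 (mod 14).
    Divide the congruence (and modulus) by g = 2: 60·t ≡ -39 (mod 7).
    Reduce coefficients mod 7: 4·t ≡ 3 (mod 7).
    The inverse of 4 mod 7 is 2 (since 4·2 = 8 = 1·7 + 1), so t ≡ 2·3 = 6 ≡ 6 (mod 7).
    Then x = 81 + 120·6 = 801, valid modulo lcm(120, 14) = 840: x ≡ 801 (mod 840).
Verify: 801 mod 8 = 1, 801 mod 15 = 6, 801 mod 14 = 3.

x ≡ 801 (mod 840).


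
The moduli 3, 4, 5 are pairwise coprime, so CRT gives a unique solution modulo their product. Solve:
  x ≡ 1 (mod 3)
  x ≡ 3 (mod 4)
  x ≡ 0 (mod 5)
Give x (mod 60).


Moduli 3, 4, 5 are pairwise coprime; by CRT there is a unique solution modulo M = 3 · 4 · 5 = 60.
Solve pairwise, accumulating the modulus:
  Start with x ≡ 1 (mod 3).
  Combine with x ≡ 3 (mod 4): since gcd(3, 4) = 1, we get a unique residue mod 12.
    Write x = 1 + 3·t and substitute into x ≡ 3 (mod 4): 3·t ≡ 3 − 1 = 2 (mod 4).
    The inverse of 3 mod 4 is 3 (since 3·3 = 9 = 2·4 + 1), so t ≡ 3·2 = 6 ≡ 2 (mod 4).
    Then x = 1 + 3·2 = 7, valid modulo lcm(3, 4) = 12: x ≡ 7 (mod 12).
  Combine with x ≡ 0 (mod 5): since gcd(12, 5) = 1, we get a unique residue mod 60.
    Write x = 7 + 12·t and substitute into x ≡ 0 (mod 5): 12·t ≡ 0 − 7 = -7 (mod 5).
    Reduce coefficients mod 5: 2·t ≡ 3 (mod 5).
    The inverse of 2 mod 5 is 3 (since 2·3 = 6 = 1·5 + 1), so t ≡ 3·3 = 9 ≡ 4 (mod 5).
    Then x = 7 + 12·4 = 55, valid modulo lcm(12, 5) = 60: x ≡ 55 (mod 60).
Verify: 55 mod 3 = 1 ✓, 55 mod 4 = 3 ✓, 55 mod 5 = 0 ✓.

x ≡ 55 (mod 60).


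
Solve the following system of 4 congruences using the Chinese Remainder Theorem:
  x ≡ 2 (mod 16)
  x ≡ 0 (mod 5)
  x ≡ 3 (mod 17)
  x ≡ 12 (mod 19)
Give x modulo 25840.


Product of moduli M = 16 · 5 · 17 · 19 = 25840.
Merge one congruence at a time:
  Start: x ≡ 2 (mod 16).
  Combine with x ≡ 0 (mod 5); new modulus lcm = 80.
    Write x = 2 + 16·t and substitute into x ≡ 0 (mod 5): 16·t ≡ 0 − 2 = -2 (mod 5).
    Reduce coefficients mod 5: 1·t ≡ 3 (mod 5).
    So t ≡ 3 (mod 5).
    Then x = 2 + 16·3 = 50, valid modulo lcm(16, 5) = 80: x ≡ 50 (mod 80).
  Combine with x ≡ 3 (mod 17); new modulus lcm = 1360.
    Write x = 50 + 80·t and substitute into x ≡ 3 (mod 17): 80·t ≡ 3 − 50 = -47 (mod 17).
    Reduce coefficients mod 17: 12·t ≡ 4 (mod 17).
    The inverse of 12 mod 17 is 10 (since 12·10 = 120 = 7·17 + 1), so t ≡ 10·4 = 40 ≡ 6 (mod 17).
    Then x = 50 + 80·6 = 530, valid modulo lcm(80, 17) = 1360: x ≡ 530 (mod 1360).
  Combine with x ≡ 12 (mod 19); new modulus lcm = 25840.
    Write x = 530 + 1360·t and substitute into x ≡ 12 (mod 19): 1360·t ≡ 12 − 530 = -518 (mod 19).
    Reduce coefficients mod 19: 11·t ≡ 14 (mod 19).
    The inverse of 11 mod 19 is 7 (since 11·7 = 77 = 4·19 + 1), so t ≡ 7·14 = 98 ≡ 3 (mod 19).
    Then x = 530 + 1360·3 = 4610, valid modulo lcm(1360, 19) = 25840: x ≡ 4610 (mod 25840).
Verify against each original: 4610 mod 16 = 2, 4610 mod 5 = 0, 4610 mod 17 = 3, 4610 mod 19 = 12.

x ≡ 4610 (mod 25840).


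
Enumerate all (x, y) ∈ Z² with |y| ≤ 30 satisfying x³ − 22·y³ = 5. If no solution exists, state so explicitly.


The equation is x³ - 22y³ = 5. For fixed y, x³ = 22·y³ + 5, so a solution requires the RHS to be a perfect cube.
Strategy: iterate y from -30 to 30, compute RHS = 22·y³ + 5, and check whether it is a (positive or negative) perfect cube.
Check small values of y:
  y = 0: RHS = 5 is not a perfect cube.
  y = 1: RHS = 27 = (3)³ ⇒ x = 3 works.
  y = -1: RHS = -17 is not a perfect cube.
  y = 2: RHS = 181 is not a perfect cube.
  y = -2: RHS = -171 is not a perfect cube.
  y = 3: RHS = 599 is not a perfect cube.
  y = -3: RHS = -589 is not a perfect cube.
Continuing the search up to |y| = 30 finds no further solutions beyond those listed.
Collected solutions: (3, 1).

Solutions (with |y| ≤ 30): (3, 1).


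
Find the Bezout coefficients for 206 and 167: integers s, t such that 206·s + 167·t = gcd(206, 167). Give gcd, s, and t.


Euclidean algorithm on (206, 167) — divide until remainder is 0:
  206 = 1 · 167 + 39
  167 = 4 · 39 + 11
  39 = 3 · 11 + 6
  11 = 1 · 6 + 5
  6 = 1 · 5 + 1
  5 = 5 · 1 + 0
gcd(206, 167) = 1.
Track Bezout coefficients alongside the remainders: start with r₀ = 206 = a·1 + b·0 (s = 1, t = 0) and r₁ = 167 = a·0 + b·1 (s = 0, t = 1); each new remainder r_{k+1} = r_{k-1} − q_k·r_k inherits s_{k+1} = s_{k-1} − q_k·s_k, t_{k+1} = t_{k-1} − q_k·t_k, so r_k = a·s_k + b·t_k at every step:
  q = 1: r = 39, s = 1 − 1·0 = 1, t = 0 − 1·1 = -1  (check: 206·1 + 167·(-1) = 39)
  q = 4: r = 11, s = 0 − 4·1 = -4, t = 1 − 4·(-1) = 5  (check: 206·(-4) + 167·5 = 11)
  q = 3: r = 6, s = 1 − 3·(-4) = 13, t = -1 − 3·5 = -16  (check: 206·13 + 167·(-16) = 6)
  q = 1: r = 5, s = -4 − 1·13 = -17, t = 5 − 1·(-16) = 21  (check: 206·(-17) + 167·21 = 5)
  q = 1: r = 1, s = 13 − 1·(-17) = 30, t = -16 − 1·21 = -37  (check: 206·30 + 167·(-37) = 1)
The row with r = 1 (the gcd) gives the Bezout coefficients s = 30, t = -37.
Result: 206 · (30) + 167 · (-37) = 1.

gcd(206, 167) = 1; s = 30, t = -37 (check: 206·30 + 167·(-37) = 1).


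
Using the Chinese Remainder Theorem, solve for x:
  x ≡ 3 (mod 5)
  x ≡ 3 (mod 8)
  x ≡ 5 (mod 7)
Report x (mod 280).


Moduli 5, 8, 7 are pairwise coprime; by CRT there is a unique solution modulo M = 5 · 8 · 7 = 280.
Solve pairwise, accumulating the modulus:
  Start with x ≡ 3 (mod 5).
  Combine with x ≡ 3 (mod 8): since gcd(5, 8) = 1, we get a unique residue mod 40.
    Write x = 3 + 5·t and substitute into x ≡ 3 (mod 8): 5·t ≡ 3 − 3 = 0 (mod 8).
    The inverse of 5 mod 8 is 5 (since 5·5 = 25 = 3·8 + 1), so t ≡ 5·0 = 0 ≡ 0 (mod 8).
    Then x = 3 + 5·0 = 3, valid modulo lcm(5, 8) = 40: x ≡ 3 (mod 40).
  Combine with x ≡ 5 (mod 7): since gcd(40, 7) = 1, we get a unique residue mod 280.
    Write x = 3 + 40·t and substitute into x ≡ 5 (mod 7): 40·t ≡ 5 − 3 = 2 (mod 7).
    Reduce coefficients mod 7: 5·t ≡ 2 (mod 7).
    The inverse of 5 mod 7 is 3 (since 5·3 = 15 = 2·7 + 1), so t ≡ 3·2 = 6 ≡ 6 (mod 7).
    Then x = 3 + 40·6 = 243, valid modulo lcm(40, 7) = 280: x ≡ 243 (mod 280).
Verify: 243 mod 5 = 3 ✓, 243 mod 8 = 3 ✓, 243 mod 7 = 5 ✓.

x ≡ 243 (mod 280).


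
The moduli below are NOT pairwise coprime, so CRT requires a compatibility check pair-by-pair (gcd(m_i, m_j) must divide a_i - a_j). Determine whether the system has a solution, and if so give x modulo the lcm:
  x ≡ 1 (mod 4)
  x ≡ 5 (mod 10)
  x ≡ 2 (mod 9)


Moduli 4, 10, 9 are not pairwise coprime, so CRT works modulo lcm(m_i) when all pairwise compatibility conditions hold.
Pairwise compatibility: gcd(m_i, m_j) must divide a_i - a_j for every pair.
Merge one congruence at a time:
  Start: x ≡ 1 (mod 4).
  Combine with x ≡ 5 (mod 10): gcd(4, 10) = 2; 5 - 1 = 4, which IS divisible by 2, so compatible.
    Write x = 1 + 4·t and substitute into x ≡ 5 (mod 10): 4·t ≡ 5 − 1 = 4 (mod 10).
    Divide the congruence (and modulus) by g = 2: 2·t ≡ 2 (mod 5).
    The inverse of 2 mod 5 is 3 (since 2·3 = 6 = 1·5 + 1), so t ≡ 3·2 = 6 ≡ 1 (mod 5).
    Then x = 1 + 4·1 = 5, valid modulo lcm(4, 10) = 20: x ≡ 5 (mod 20).
  Combine with x ≡ 2 (mod 9): gcd(20, 9) = 1; 2 - 5 = -3, which IS divisible by 1, so compatible.
    Write x = 5 + 20·t and substitute into x ≡ 2 (mod 9): 20·t ≡ 2 − 5 = -3 (mod 9).
    Reduce coefficients mod 9: 2·t ≡ 6 (mod 9).
    The inverse of 2 mod 9 is 5 (since 2·5 = 10 = 1·9 + 1), so t ≡ 5·6 = 30 ≡ 3 (mod 9).
    Then x = 5 + 20·3 = 65, valid modulo lcm(20, 9) = 180: x ≡ 65 (mod 180).
Verify: 65 mod 4 = 1, 65 mod 10 = 5, 65 mod 9 = 2.

x ≡ 65 (mod 180).


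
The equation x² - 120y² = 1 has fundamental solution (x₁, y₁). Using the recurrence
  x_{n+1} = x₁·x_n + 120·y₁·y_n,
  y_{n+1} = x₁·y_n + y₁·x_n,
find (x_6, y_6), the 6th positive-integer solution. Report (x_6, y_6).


Step 1: Find the fundamental solution (x₁, y₁) of x² - 120y² = 1.
  Expand √120 as a continued fraction. a₀ = ⌊√120⌋ = 10; iterate m_{k+1} = d_k·a_k − m_k, d_{k+1} = (120 − m_{k+1}²)/d_k, a_{k+1} = ⌊(a₀ + m_{k+1})/d_{k+1}⌋ (starting m₀ = 0, d₀ = 1), with convergents p_k = a_k·p_{k-1} + p_{k-2}, q_k = a_k·q_{k-1} + q_{k-2} (p₋₁ = 1, q₋₁ = 0):
  k = 0: a₀ = 10; p₀/q₀ = 10/1; p₀² − 120·q₀² = 100 − 120 = -20.
  k = 1: m = 10, d = 20, a = ⌊(10 + 10)/20⌋ = 1; p/q = (1·10 + 1)/(1·1 + 0) = 11/1; p² − 120·q² = 121 − 120 = 1.
  The first convergent with p² − 120·q² = 1 gives the fundamental solution (x₁, y₁) = (11, 1).
Step 2: Apply the recurrence (x_{n+1}, y_{n+1}) = (x₁x_n + 120y₁y_n, x₁y_n + y₁x_n) repeatedly.
  From (x_1, y_1) = (11, 1): x_2 = 11·11 + 120·1·1 = 241; y_2 = 11·1 + 1·11 = 22.
  From (x_2, y_2) = (241, 22): x_3 = 11·241 + 120·1·22 = 5291; y_3 = 11·22 + 1·241 = 483.
  From (x_3, y_3) = (5291, 483): x_4 = 11·5291 + 120·1·483 = 116161; y_4 = 11·483 + 1·5291 = 10604.
  From (x_4, y_4) = (116161, 10604): x_5 = 11·116161 + 120·1·10604 = 2550251; y_5 = 11·10604 + 1·116161 = 232805.
  From (x_5, y_5) = (2550251, 232805): x_6 = 11·2550251 + 120·1·232805 = 55989361; y_6 = 11·232805 + 1·2550251 = 5111106.
Step 3: Verify x_6² - 120·y_6² = 3134808545188321 - 3134808545188320 = 1 (should be 1). ✓

(x_1, y_1) = (11, 1); (x_6, y_6) = (55989361, 5111106).


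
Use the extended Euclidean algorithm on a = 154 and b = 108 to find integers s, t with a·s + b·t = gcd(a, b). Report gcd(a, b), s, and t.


Euclidean algorithm on (154, 108) — divide until remainder is 0:
  154 = 1 · 108 + 46
  108 = 2 · 46 + 16
  46 = 2 · 16 + 14
  16 = 1 · 14 + 2
  14 = 7 · 2 + 0
gcd(154, 108) = 2.
Track Bezout coefficients alongside the remainders: start with r₀ = 154 = a·1 + b·0 (s = 1, t = 0) and r₁ = 108 = a·0 + b·1 (s = 0, t = 1); each new remainder r_{k+1} = r_{k-1} − q_k·r_k inherits s_{k+1} = s_{k-1} − q_k·s_k, t_{k+1} = t_{k-1} − q_k·t_k, so r_k = a·s_k + b·t_k at every step:
  q = 1: r = 46, s = 1 − 1·0 = 1, t = 0 − 1·1 = -1  (check: 154·1 + 108·(-1) = 46)
  q = 2: r = 16, s = 0 − 2·1 = -2, t = 1 − 2·(-1) = 3  (check: 154·(-2) + 108·3 = 16)
  q = 2: r = 14, s = 1 − 2·(-2) = 5, t = -1 − 2·3 = -7  (check: 154·5 + 108·(-7) = 14)
  q = 1: r = 2, s = -2 − 1·5 = -7, t = 3 − 1·(-7) = 10  (check: 154·(-7) + 108·10 = 2)
The row with r = 2 (the gcd) gives the Bezout coefficients s = -7, t = 10.
Result: 154 · (-7) + 108 · (10) = 2.

gcd(154, 108) = 2; s = -7, t = 10 (check: 154·(-7) + 108·10 = 2).


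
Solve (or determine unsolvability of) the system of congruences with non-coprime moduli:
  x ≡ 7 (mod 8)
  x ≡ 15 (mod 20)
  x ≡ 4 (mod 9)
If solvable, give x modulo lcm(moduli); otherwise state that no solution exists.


Moduli 8, 20, 9 are not pairwise coprime, so CRT works modulo lcm(m_i) when all pairwise compatibility conditions hold.
Pairwise compatibility: gcd(m_i, m_j) must divide a_i - a_j for every pair.
Merge one congruence at a time:
  Start: x ≡ 7 (mod 8).
  Combine with x ≡ 15 (mod 20): gcd(8, 20) = 4; 15 - 7 = 8, which IS divisible by 4, so compatible.
    Write x = 7 + 8·t and substitute into x ≡ 15 (mod 20): 8·t ≡ 15 − 7 = 8 (mod 20).
    Divide the congruence (and modulus) by g = 4: 2·t ≡ 2 (mod 5).
    The inverse of 2 mod 5 is 3 (since 2·3 = 6 = 1·5 + 1), so t ≡ 3·2 = 6 ≡ 1 (mod 5).
    Then x = 7 + 8·1 = 15, valid modulo lcm(8, 20) = 40: x ≡ 15 (mod 40).
  Combine with x ≡ 4 (mod 9): gcd(40, 9) = 1; 4 - 15 = -11, which IS divisible by 1, so compatible.
    Write x = 15 + 40·t and substitute into x ≡ 4 (mod 9): 40·t ≡ 4 − 15 = -11 (mod 9).
    Reduce coefficients mod 9: 4·t ≡ 7 (mod 9).
    The inverse of 4 mod 9 is 7 (since 4·7 = 28 = 3·9 + 1), so t ≡ 7·7 = 49 ≡ 4 (mod 9).
    Then x = 15 + 40·4 = 175, valid modulo lcm(40, 9) = 360: x ≡ 175 (mod 360).
Verify: 175 mod 8 = 7, 175 mod 20 = 15, 175 mod 9 = 4.

x ≡ 175 (mod 360).
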